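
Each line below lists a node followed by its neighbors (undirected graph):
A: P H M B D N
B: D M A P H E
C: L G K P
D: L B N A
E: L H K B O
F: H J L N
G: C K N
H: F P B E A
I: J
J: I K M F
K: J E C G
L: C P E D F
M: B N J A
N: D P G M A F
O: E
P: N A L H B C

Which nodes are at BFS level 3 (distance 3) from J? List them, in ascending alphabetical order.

Level 0: J
Level 1: F, I, K, M
Level 2: A, B, C, E, G, H, L, N
Level 3: D, O, P

D, O, P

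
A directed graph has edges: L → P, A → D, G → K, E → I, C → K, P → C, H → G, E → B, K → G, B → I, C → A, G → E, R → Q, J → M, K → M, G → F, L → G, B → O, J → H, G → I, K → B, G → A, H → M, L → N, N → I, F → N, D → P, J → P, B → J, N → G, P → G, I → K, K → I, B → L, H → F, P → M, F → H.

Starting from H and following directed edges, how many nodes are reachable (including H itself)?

16

BFS from H visits: H, M, G, F, K, I, E, A, N, B, D, O, L, J, P, C
Reachable nodes: 16 of 18 total.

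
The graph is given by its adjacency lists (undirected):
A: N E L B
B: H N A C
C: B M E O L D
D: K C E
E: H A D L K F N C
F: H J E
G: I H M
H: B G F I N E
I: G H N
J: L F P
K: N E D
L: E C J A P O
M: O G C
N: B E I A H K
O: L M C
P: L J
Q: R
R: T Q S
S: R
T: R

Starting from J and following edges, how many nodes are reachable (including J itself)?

16

BFS from J visits: J, L, F, P, E, C, A, O, H, D, K, N, B, M, G, I
Reachable nodes: 16 of 20 total.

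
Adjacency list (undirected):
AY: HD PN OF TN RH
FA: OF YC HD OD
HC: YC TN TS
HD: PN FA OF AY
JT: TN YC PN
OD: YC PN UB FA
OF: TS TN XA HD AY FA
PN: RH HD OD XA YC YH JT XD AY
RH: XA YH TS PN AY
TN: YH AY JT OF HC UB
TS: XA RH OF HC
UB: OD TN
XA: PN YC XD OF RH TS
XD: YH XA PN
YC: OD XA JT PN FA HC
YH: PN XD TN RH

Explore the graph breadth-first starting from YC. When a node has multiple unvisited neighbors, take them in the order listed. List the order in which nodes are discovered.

Visit YC; enqueue OD, XA, JT, PN, FA, HC → queue [OD, XA, JT, PN, FA, HC]
Visit OD; enqueue UB → queue [XA, JT, PN, FA, HC, UB]
Visit XA; enqueue XD, OF, RH, TS → queue [JT, PN, FA, HC, UB, XD, OF, RH, TS]
Visit JT; enqueue TN → queue [PN, FA, HC, UB, XD, OF, RH, TS, TN]
Visit PN; enqueue HD, YH, AY → queue [FA, HC, UB, XD, OF, RH, TS, TN, HD, YH, AY]
Visit FA → queue [HC, UB, XD, OF, RH, TS, TN, HD, YH, AY]
Visit HC → queue [UB, XD, OF, RH, TS, TN, HD, YH, AY]
Visit UB → queue [XD, OF, RH, TS, TN, HD, YH, AY]
Visit XD → queue [OF, RH, TS, TN, HD, YH, AY]
Visit OF → queue [RH, TS, TN, HD, YH, AY]
Visit RH → queue [TS, TN, HD, YH, AY]
Visit TS → queue [TN, HD, YH, AY]
Visit TN → queue [HD, YH, AY]
Visit HD → queue [YH, AY]
Visit YH → queue [AY]
Visit AY → queue []

YC → OD → XA → JT → PN → FA → HC → UB → XD → OF → RH → TS → TN → HD → YH → AY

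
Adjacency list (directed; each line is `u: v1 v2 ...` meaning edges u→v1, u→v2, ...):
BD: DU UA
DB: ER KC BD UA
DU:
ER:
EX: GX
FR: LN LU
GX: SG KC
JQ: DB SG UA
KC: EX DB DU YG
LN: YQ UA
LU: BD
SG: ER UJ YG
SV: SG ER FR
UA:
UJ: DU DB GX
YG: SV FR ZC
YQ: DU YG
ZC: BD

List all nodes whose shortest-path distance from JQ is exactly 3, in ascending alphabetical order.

Level 0: JQ
Level 1: DB, SG, UA
Level 2: BD, ER, KC, UJ, YG
Level 3: DU, EX, FR, GX, SV, ZC
Level 4: LN, LU
Level 5: YQ

DU, EX, FR, GX, SV, ZC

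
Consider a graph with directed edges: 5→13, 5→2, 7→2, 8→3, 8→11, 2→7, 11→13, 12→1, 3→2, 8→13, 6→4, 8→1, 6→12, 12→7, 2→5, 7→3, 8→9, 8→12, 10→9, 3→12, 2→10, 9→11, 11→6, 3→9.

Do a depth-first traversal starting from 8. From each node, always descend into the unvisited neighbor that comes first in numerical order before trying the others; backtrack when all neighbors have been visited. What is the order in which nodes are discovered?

8, 1, 3, 2, 5, 13, 7, 10, 9, 11, 6, 4, 12

Visit 8
8 → 1
8 → 3
3 → 2
2 → 5
5 → 13
2 → 7
2 → 10
10 → 9
9 → 11
11 → 6
6 → 4
6 → 12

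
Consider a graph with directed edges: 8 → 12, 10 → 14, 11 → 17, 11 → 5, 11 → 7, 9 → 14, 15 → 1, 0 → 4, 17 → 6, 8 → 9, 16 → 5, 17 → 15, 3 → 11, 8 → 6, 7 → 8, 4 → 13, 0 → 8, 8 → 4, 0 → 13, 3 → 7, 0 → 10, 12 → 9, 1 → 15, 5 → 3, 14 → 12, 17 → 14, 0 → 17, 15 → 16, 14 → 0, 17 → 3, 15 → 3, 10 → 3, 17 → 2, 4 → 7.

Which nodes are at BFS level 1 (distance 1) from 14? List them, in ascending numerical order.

Level 0: 14
Level 1: 0, 12
Level 2: 4, 8, 9, 10, 13, 17
Level 3: 2, 3, 6, 7, 15
Level 4: 1, 11, 16
Level 5: 5

0, 12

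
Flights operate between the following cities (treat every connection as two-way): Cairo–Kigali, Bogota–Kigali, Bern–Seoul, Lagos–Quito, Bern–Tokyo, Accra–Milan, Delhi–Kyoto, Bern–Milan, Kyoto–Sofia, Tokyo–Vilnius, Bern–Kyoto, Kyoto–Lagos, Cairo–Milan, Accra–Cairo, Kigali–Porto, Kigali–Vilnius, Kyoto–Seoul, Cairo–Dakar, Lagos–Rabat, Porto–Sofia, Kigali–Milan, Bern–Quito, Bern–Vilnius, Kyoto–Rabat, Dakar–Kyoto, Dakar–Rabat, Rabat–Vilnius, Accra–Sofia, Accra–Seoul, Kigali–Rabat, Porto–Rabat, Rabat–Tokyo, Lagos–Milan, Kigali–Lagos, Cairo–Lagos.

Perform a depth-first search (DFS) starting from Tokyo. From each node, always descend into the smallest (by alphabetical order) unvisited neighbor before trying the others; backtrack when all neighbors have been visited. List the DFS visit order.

Tokyo Bern Kyoto Dakar Cairo Accra Milan Kigali Bogota Lagos Quito Rabat Porto Sofia Vilnius Seoul Delhi

Visit Tokyo
Tokyo → Bern
Bern → Kyoto
Kyoto → Dakar
Dakar → Cairo
Cairo → Accra
Accra → Milan
Milan → Kigali
Kigali → Bogota
Kigali → Lagos
Lagos → Quito
Lagos → Rabat
Rabat → Porto
Porto → Sofia
Rabat → Vilnius
Accra → Seoul
Kyoto → Delhi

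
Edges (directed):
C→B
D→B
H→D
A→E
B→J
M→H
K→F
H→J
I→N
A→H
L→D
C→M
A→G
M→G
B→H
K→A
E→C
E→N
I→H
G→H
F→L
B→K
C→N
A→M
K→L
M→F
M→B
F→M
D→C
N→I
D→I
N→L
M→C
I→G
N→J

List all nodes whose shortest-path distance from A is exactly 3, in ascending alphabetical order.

I, K, L

Level 0: A
Level 1: E, G, H, M
Level 2: B, C, D, F, J, N
Level 3: I, K, L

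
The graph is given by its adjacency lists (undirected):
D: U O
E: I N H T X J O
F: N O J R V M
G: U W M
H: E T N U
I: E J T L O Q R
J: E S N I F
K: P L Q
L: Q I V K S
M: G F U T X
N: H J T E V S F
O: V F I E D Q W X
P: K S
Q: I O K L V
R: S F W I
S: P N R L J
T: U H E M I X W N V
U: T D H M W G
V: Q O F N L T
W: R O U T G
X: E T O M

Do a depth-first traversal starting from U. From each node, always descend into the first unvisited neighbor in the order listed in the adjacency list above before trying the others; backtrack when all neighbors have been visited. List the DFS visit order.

Visit U
U → T
T → H
H → E
E → I
I → J
J → S
S → P
P → K
K → L
L → Q
Q → O
O → V
V → F
F → N
F → R
R → W
W → G
G → M
M → X
O → D

U -> T -> H -> E -> I -> J -> S -> P -> K -> L -> Q -> O -> V -> F -> N -> R -> W -> G -> M -> X -> D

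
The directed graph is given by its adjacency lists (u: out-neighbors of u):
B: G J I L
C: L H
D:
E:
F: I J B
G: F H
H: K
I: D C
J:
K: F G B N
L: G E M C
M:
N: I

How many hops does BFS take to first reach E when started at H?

Level 0: H
Level 1: K
Level 2: B, F, G, N
Level 3: I, J, L
Level 4: C, D, E, M
E first appears at level 4.

4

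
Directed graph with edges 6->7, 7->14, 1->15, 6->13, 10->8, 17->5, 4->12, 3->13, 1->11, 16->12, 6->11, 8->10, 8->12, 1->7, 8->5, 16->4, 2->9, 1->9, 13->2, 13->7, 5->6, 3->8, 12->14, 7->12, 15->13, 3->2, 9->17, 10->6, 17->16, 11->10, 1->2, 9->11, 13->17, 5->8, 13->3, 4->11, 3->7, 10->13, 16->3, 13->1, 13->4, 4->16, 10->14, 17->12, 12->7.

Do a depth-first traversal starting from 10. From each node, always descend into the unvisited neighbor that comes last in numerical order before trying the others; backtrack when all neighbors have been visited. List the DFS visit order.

10, 14, 13, 17, 16, 12, 7, 4, 11, 3, 8, 5, 6, 2, 9, 1, 15

Visit 10
10 → 14
10 → 13
13 → 17
17 → 16
16 → 12
12 → 7
16 → 4
4 → 11
16 → 3
3 → 8
8 → 5
5 → 6
3 → 2
2 → 9
13 → 1
1 → 15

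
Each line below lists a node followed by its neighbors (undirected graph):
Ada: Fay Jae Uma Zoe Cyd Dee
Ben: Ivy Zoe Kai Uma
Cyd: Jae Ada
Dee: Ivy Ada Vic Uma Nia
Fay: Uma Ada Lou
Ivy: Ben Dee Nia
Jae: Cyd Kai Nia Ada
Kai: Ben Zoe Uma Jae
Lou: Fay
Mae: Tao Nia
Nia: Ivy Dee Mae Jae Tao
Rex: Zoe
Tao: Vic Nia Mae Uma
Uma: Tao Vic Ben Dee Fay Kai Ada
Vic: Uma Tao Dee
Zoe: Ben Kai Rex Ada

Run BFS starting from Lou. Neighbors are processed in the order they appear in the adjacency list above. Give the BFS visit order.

Lou -> Fay -> Uma -> Ada -> Tao -> Vic -> Ben -> Dee -> Kai -> Jae -> Zoe -> Cyd -> Nia -> Mae -> Ivy -> Rex

Visit Lou; enqueue Fay → queue [Fay]
Visit Fay; enqueue Uma, Ada → queue [Uma, Ada]
Visit Uma; enqueue Tao, Vic, Ben, Dee, Kai → queue [Ada, Tao, Vic, Ben, Dee, Kai]
Visit Ada; enqueue Jae, Zoe, Cyd → queue [Tao, Vic, Ben, Dee, Kai, Jae, Zoe, Cyd]
Visit Tao; enqueue Nia, Mae → queue [Vic, Ben, Dee, Kai, Jae, Zoe, Cyd, Nia, Mae]
Visit Vic → queue [Ben, Dee, Kai, Jae, Zoe, Cyd, Nia, Mae]
Visit Ben; enqueue Ivy → queue [Dee, Kai, Jae, Zoe, Cyd, Nia, Mae, Ivy]
Visit Dee → queue [Kai, Jae, Zoe, Cyd, Nia, Mae, Ivy]
Visit Kai → queue [Jae, Zoe, Cyd, Nia, Mae, Ivy]
Visit Jae → queue [Zoe, Cyd, Nia, Mae, Ivy]
Visit Zoe; enqueue Rex → queue [Cyd, Nia, Mae, Ivy, Rex]
Visit Cyd → queue [Nia, Mae, Ivy, Rex]
Visit Nia → queue [Mae, Ivy, Rex]
Visit Mae → queue [Ivy, Rex]
Visit Ivy → queue [Rex]
Visit Rex → queue []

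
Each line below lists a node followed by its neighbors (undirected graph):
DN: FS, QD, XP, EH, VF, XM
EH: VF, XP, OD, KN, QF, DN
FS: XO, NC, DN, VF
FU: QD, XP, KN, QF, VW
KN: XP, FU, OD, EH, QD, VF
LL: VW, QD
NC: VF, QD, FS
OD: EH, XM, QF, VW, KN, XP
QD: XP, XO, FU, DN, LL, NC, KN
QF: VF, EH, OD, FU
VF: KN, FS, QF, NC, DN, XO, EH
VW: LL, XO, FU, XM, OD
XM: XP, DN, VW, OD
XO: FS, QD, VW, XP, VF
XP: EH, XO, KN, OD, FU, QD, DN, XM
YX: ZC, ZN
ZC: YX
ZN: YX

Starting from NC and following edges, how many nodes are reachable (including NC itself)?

15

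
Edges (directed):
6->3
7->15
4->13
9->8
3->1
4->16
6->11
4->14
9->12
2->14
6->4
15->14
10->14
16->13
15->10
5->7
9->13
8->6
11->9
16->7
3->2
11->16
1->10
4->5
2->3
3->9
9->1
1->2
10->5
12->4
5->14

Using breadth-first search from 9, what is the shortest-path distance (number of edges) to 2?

Level 0: 9
Level 1: 1, 8, 12, 13
Level 2: 2, 4, 6, 10
Level 3: 3, 5, 11, 14, 16
Level 4: 7
Level 5: 15
2 first appears at level 2.

2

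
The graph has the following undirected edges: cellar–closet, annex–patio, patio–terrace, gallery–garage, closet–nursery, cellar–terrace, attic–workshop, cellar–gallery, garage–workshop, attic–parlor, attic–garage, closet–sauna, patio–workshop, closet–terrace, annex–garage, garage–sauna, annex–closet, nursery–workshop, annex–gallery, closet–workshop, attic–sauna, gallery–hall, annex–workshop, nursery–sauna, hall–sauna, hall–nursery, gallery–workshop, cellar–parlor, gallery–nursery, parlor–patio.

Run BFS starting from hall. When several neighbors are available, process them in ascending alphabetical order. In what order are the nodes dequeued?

hall, gallery, nursery, sauna, annex, cellar, garage, workshop, closet, attic, patio, parlor, terrace

Visit hall; enqueue gallery, nursery, sauna → queue [gallery, nursery, sauna]
Visit gallery; enqueue annex, cellar, garage, workshop → queue [nursery, sauna, annex, cellar, garage, workshop]
Visit nursery; enqueue closet → queue [sauna, annex, cellar, garage, workshop, closet]
Visit sauna; enqueue attic → queue [annex, cellar, garage, workshop, closet, attic]
Visit annex; enqueue patio → queue [cellar, garage, workshop, closet, attic, patio]
Visit cellar; enqueue parlor, terrace → queue [garage, workshop, closet, attic, patio, parlor, terrace]
Visit garage → queue [workshop, closet, attic, patio, parlor, terrace]
Visit workshop → queue [closet, attic, patio, parlor, terrace]
Visit closet → queue [attic, patio, parlor, terrace]
Visit attic → queue [patio, parlor, terrace]
Visit patio → queue [parlor, terrace]
Visit parlor → queue [terrace]
Visit terrace → queue []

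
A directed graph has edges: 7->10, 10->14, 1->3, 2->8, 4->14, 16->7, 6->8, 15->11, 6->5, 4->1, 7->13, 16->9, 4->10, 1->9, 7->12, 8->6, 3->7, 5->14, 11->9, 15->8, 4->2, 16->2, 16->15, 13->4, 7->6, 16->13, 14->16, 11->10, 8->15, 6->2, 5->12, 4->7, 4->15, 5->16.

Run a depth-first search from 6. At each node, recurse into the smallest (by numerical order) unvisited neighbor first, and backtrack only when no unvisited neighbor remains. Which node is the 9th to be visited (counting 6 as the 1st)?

Visit 6
6 → 2
2 → 8
8 → 15
15 → 11
11 → 9
11 → 10
10 → 14
14 → 16
16 → 7
7 → 12
7 → 13
13 → 4
4 → 1
1 → 3
6 → 5

Visit order: 6, 2, 8, 15, 11, 9, 10, 14, 16, 7, 12, 13, 4, 1, 3, 5

16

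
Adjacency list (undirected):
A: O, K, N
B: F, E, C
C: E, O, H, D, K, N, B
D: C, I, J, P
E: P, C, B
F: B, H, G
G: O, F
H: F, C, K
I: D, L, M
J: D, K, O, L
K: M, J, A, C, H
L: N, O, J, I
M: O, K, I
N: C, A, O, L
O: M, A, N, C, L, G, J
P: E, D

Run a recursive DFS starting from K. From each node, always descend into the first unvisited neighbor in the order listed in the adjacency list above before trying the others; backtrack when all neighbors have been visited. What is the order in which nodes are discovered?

K → M → O → A → N → C → E → P → D → I → L → J → B → F → H → G

Visit K
K → M
M → O
O → A
A → N
N → C
C → E
E → P
P → D
D → I
I → L
L → J
E → B
B → F
F → H
F → G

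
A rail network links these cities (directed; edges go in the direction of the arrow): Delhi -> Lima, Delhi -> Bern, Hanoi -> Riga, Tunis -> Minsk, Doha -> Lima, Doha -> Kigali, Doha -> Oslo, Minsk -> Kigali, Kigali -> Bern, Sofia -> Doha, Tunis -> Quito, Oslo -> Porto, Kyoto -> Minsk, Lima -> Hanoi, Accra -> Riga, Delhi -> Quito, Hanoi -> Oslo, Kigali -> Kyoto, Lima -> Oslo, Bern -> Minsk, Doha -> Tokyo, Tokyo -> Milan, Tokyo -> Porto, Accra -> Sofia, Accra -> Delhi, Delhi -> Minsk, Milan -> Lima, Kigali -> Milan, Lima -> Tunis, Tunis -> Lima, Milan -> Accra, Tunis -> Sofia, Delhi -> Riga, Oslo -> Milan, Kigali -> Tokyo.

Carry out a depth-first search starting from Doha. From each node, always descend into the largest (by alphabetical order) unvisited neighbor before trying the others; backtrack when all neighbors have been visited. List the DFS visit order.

Doha → Tokyo → Porto → Milan → Lima → Tunis → Sofia → Quito → Minsk → Kigali → Kyoto → Bern → Oslo → Hanoi → Riga → Accra → Delhi

Visit Doha
Doha → Tokyo
Tokyo → Porto
Tokyo → Milan
Milan → Lima
Lima → Tunis
Tunis → Sofia
Tunis → Quito
Tunis → Minsk
Minsk → Kigali
Kigali → Kyoto
Kigali → Bern
Lima → Oslo
Lima → Hanoi
Hanoi → Riga
Milan → Accra
Accra → Delhi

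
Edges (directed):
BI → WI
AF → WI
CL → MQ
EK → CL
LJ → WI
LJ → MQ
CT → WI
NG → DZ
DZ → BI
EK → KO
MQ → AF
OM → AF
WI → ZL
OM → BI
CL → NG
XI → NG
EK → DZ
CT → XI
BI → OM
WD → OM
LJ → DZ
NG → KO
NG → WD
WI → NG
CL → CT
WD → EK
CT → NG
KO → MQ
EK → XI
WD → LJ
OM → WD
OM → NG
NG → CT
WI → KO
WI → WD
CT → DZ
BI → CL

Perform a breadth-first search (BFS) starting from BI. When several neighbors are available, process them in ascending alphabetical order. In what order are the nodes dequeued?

Visit BI; enqueue CL, OM, WI → queue [CL, OM, WI]
Visit CL; enqueue CT, MQ, NG → queue [OM, WI, CT, MQ, NG]
Visit OM; enqueue AF, WD → queue [WI, CT, MQ, NG, AF, WD]
Visit WI; enqueue KO, ZL → queue [CT, MQ, NG, AF, WD, KO, ZL]
Visit CT; enqueue DZ, XI → queue [MQ, NG, AF, WD, KO, ZL, DZ, XI]
Visit MQ → queue [NG, AF, WD, KO, ZL, DZ, XI]
Visit NG → queue [AF, WD, KO, ZL, DZ, XI]
Visit AF → queue [WD, KO, ZL, DZ, XI]
Visit WD; enqueue EK, LJ → queue [KO, ZL, DZ, XI, EK, LJ]
Visit KO → queue [ZL, DZ, XI, EK, LJ]
Visit ZL → queue [DZ, XI, EK, LJ]
Visit DZ → queue [XI, EK, LJ]
Visit XI → queue [EK, LJ]
Visit EK → queue [LJ]
Visit LJ → queue []

BI, CL, OM, WI, CT, MQ, NG, AF, WD, KO, ZL, DZ, XI, EK, LJ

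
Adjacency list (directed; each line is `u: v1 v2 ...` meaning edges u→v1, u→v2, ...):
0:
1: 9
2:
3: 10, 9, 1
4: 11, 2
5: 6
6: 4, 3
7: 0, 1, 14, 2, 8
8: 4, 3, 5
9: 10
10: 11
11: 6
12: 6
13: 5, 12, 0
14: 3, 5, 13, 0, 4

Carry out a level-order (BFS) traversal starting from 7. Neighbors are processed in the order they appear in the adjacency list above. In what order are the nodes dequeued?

7 -> 0 -> 1 -> 14 -> 2 -> 8 -> 9 -> 3 -> 5 -> 13 -> 4 -> 10 -> 6 -> 12 -> 11

Visit 7; enqueue 0, 1, 14, 2, 8 → queue [0, 1, 14, 2, 8]
Visit 0 → queue [1, 14, 2, 8]
Visit 1; enqueue 9 → queue [14, 2, 8, 9]
Visit 14; enqueue 3, 5, 13, 4 → queue [2, 8, 9, 3, 5, 13, 4]
Visit 2 → queue [8, 9, 3, 5, 13, 4]
Visit 8 → queue [9, 3, 5, 13, 4]
Visit 9; enqueue 10 → queue [3, 5, 13, 4, 10]
Visit 3 → queue [5, 13, 4, 10]
Visit 5; enqueue 6 → queue [13, 4, 10, 6]
Visit 13; enqueue 12 → queue [4, 10, 6, 12]
Visit 4; enqueue 11 → queue [10, 6, 12, 11]
Visit 10 → queue [6, 12, 11]
Visit 6 → queue [12, 11]
Visit 12 → queue [11]
Visit 11 → queue []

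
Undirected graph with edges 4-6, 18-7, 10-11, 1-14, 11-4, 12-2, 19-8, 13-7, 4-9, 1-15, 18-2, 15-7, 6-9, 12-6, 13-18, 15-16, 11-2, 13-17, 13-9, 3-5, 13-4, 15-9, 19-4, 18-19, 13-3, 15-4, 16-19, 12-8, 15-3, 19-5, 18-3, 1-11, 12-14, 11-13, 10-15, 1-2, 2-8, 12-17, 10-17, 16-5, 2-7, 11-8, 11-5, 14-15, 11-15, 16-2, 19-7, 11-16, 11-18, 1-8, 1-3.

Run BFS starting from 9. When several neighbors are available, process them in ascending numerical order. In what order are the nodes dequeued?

Visit 9; enqueue 4, 6, 13, 15 → queue [4, 6, 13, 15]
Visit 4; enqueue 11, 19 → queue [6, 13, 15, 11, 19]
Visit 6; enqueue 12 → queue [13, 15, 11, 19, 12]
Visit 13; enqueue 3, 7, 17, 18 → queue [15, 11, 19, 12, 3, 7, 17, 18]
Visit 15; enqueue 1, 10, 14, 16 → queue [11, 19, 12, 3, 7, 17, 18, 1, 10, 14, 16]
Visit 11; enqueue 2, 5, 8 → queue [19, 12, 3, 7, 17, 18, 1, 10, 14, 16, 2, 5, 8]
Visit 19 → queue [12, 3, 7, 17, 18, 1, 10, 14, 16, 2, 5, 8]
Visit 12 → queue [3, 7, 17, 18, 1, 10, 14, 16, 2, 5, 8]
Visit 3 → queue [7, 17, 18, 1, 10, 14, 16, 2, 5, 8]
Visit 7 → queue [17, 18, 1, 10, 14, 16, 2, 5, 8]
Visit 17 → queue [18, 1, 10, 14, 16, 2, 5, 8]
Visit 18 → queue [1, 10, 14, 16, 2, 5, 8]
Visit 1 → queue [10, 14, 16, 2, 5, 8]
Visit 10 → queue [14, 16, 2, 5, 8]
Visit 14 → queue [16, 2, 5, 8]
Visit 16 → queue [2, 5, 8]
Visit 2 → queue [5, 8]
Visit 5 → queue [8]
Visit 8 → queue []

9 -> 4 -> 6 -> 13 -> 15 -> 11 -> 19 -> 12 -> 3 -> 7 -> 17 -> 18 -> 1 -> 10 -> 14 -> 16 -> 2 -> 5 -> 8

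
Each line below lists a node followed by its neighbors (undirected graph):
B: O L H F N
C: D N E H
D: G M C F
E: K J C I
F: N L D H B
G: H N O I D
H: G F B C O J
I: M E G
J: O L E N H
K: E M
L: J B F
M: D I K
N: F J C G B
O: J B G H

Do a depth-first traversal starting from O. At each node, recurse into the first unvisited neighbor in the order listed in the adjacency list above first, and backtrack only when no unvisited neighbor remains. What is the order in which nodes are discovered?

O, J, L, B, H, G, N, F, D, M, I, E, K, C

Visit O
O → J
J → L
L → B
B → H
H → G
G → N
N → F
F → D
D → M
M → I
I → E
E → K
E → C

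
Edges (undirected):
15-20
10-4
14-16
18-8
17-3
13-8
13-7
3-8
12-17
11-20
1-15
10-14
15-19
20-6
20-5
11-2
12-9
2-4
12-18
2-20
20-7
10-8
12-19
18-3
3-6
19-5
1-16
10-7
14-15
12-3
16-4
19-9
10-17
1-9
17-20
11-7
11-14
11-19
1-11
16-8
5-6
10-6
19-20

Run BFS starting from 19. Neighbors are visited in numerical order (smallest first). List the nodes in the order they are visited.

Visit 19; enqueue 5, 9, 11, 12, 15, 20 → queue [5, 9, 11, 12, 15, 20]
Visit 5; enqueue 6 → queue [9, 11, 12, 15, 20, 6]
Visit 9; enqueue 1 → queue [11, 12, 15, 20, 6, 1]
Visit 11; enqueue 2, 7, 14 → queue [12, 15, 20, 6, 1, 2, 7, 14]
Visit 12; enqueue 3, 17, 18 → queue [15, 20, 6, 1, 2, 7, 14, 3, 17, 18]
Visit 15 → queue [20, 6, 1, 2, 7, 14, 3, 17, 18]
Visit 20 → queue [6, 1, 2, 7, 14, 3, 17, 18]
Visit 6; enqueue 10 → queue [1, 2, 7, 14, 3, 17, 18, 10]
Visit 1; enqueue 16 → queue [2, 7, 14, 3, 17, 18, 10, 16]
Visit 2; enqueue 4 → queue [7, 14, 3, 17, 18, 10, 16, 4]
Visit 7; enqueue 13 → queue [14, 3, 17, 18, 10, 16, 4, 13]
Visit 14 → queue [3, 17, 18, 10, 16, 4, 13]
Visit 3; enqueue 8 → queue [17, 18, 10, 16, 4, 13, 8]
Visit 17 → queue [18, 10, 16, 4, 13, 8]
Visit 18 → queue [10, 16, 4, 13, 8]
Visit 10 → queue [16, 4, 13, 8]
Visit 16 → queue [4, 13, 8]
Visit 4 → queue [13, 8]
Visit 13 → queue [8]
Visit 8 → queue []

19 5 9 11 12 15 20 6 1 2 7 14 3 17 18 10 16 4 13 8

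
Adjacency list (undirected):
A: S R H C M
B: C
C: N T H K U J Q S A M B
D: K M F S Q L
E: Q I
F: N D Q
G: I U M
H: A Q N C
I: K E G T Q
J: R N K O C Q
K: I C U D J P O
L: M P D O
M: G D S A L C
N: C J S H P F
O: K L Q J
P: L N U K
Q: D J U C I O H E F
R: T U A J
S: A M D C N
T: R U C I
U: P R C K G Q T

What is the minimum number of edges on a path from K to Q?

Level 0: K
Level 1: C, D, I, J, O, P, U
Level 2: A, B, E, F, G, H, L, M, N, Q, R, S, T
Q first appears at level 2.

2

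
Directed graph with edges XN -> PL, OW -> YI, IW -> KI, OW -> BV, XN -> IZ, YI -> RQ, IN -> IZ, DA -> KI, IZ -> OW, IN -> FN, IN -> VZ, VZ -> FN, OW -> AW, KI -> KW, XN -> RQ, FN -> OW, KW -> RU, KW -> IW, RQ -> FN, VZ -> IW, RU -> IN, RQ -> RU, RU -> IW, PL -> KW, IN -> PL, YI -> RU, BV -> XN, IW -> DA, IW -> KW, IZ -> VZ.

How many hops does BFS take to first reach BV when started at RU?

Level 0: RU
Level 1: IN, IW
Level 2: DA, FN, IZ, KI, KW, PL, VZ
Level 3: OW
Level 4: AW, BV, YI
Level 5: RQ, XN
BV first appears at level 4.

4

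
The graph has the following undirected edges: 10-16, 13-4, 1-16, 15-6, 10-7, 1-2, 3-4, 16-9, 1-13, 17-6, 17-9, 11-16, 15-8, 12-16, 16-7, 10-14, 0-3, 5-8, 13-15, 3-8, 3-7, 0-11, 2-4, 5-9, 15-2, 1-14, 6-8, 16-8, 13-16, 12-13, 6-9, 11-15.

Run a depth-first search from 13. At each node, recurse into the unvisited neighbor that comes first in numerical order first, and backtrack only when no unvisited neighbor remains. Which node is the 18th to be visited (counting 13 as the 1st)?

17

Visit 13
13 → 1
1 → 2
2 → 4
4 → 3
3 → 0
0 → 11
11 → 15
15 → 6
6 → 8
8 → 5
5 → 9
9 → 16
16 → 7
7 → 10
10 → 14
16 → 12
9 → 17

Visit order: 13, 1, 2, 4, 3, 0, 11, 15, 6, 8, 5, 9, 16, 7, 10, 14, 12, 17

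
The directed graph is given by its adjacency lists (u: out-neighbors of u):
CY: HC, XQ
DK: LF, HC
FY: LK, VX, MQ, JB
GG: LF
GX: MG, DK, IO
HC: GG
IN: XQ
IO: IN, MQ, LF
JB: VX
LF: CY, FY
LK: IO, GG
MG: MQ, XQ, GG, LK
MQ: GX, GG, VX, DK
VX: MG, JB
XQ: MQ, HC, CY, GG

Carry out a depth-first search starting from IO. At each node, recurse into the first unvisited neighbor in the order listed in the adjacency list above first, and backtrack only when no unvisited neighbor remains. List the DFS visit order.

IO -> IN -> XQ -> MQ -> GX -> MG -> GG -> LF -> CY -> HC -> FY -> LK -> VX -> JB -> DK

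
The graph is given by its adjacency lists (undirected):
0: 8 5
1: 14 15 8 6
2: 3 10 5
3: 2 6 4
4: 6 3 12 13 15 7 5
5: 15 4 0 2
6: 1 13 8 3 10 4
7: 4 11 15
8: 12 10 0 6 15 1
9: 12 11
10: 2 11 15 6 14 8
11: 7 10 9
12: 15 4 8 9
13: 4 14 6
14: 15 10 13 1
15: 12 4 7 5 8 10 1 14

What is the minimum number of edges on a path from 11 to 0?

3

Level 0: 11
Level 1: 7, 9, 10
Level 2: 2, 4, 6, 8, 12, 14, 15
Level 3: 0, 1, 3, 5, 13
0 first appears at level 3.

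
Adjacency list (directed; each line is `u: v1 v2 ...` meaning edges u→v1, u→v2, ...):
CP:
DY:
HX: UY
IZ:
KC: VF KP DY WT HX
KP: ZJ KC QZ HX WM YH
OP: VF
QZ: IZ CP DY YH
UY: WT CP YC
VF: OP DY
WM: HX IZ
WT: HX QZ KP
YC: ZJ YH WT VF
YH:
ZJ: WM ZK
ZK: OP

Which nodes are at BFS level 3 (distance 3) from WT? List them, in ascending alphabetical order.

VF, YC, ZK

Level 0: WT
Level 1: HX, KP, QZ
Level 2: CP, DY, IZ, KC, UY, WM, YH, ZJ
Level 3: VF, YC, ZK
Level 4: OP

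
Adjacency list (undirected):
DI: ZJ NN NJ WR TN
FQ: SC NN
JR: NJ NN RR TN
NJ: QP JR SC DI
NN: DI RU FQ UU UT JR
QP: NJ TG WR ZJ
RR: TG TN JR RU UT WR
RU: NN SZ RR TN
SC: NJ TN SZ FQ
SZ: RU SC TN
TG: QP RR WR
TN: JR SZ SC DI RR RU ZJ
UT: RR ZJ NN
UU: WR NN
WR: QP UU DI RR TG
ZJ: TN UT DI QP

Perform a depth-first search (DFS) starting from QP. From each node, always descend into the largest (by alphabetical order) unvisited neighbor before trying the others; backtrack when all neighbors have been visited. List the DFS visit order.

Visit QP
QP → ZJ
ZJ → UT
UT → RR
RR → WR
WR → UU
UU → NN
NN → RU
RU → TN
TN → SZ
SZ → SC
SC → NJ
NJ → JR
NJ → DI
SC → FQ
WR → TG

QP → ZJ → UT → RR → WR → UU → NN → RU → TN → SZ → SC → NJ → JR → DI → FQ → TG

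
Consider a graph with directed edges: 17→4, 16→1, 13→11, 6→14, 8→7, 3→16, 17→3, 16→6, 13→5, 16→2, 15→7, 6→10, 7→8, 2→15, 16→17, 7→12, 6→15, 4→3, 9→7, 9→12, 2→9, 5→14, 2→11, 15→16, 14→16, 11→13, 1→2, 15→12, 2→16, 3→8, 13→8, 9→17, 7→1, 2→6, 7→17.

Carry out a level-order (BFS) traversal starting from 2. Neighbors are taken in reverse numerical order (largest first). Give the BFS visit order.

2 → 16 → 15 → 11 → 9 → 6 → 17 → 1 → 12 → 7 → 13 → 14 → 10 → 4 → 3 → 8 → 5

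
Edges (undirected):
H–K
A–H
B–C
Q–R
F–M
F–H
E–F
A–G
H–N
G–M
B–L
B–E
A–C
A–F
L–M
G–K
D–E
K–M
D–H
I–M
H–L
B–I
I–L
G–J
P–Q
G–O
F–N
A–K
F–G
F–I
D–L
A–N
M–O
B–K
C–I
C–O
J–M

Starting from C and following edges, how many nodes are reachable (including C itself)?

15

BFS from C visits: C, O, I, B, A, M, G, L, F, K, E, N, H, J, D
Reachable nodes: 15 of 18 total.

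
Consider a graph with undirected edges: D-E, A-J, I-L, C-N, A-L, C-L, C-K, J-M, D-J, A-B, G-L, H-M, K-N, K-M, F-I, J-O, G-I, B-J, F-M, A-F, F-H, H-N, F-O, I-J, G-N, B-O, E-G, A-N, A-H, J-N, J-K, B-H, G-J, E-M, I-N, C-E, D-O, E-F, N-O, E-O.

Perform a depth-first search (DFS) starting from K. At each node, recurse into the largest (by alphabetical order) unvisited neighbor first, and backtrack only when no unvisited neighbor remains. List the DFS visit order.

K → N → O → J → M → H → F → I → L → G → E → D → C → A → B

Visit K
K → N
N → O
O → J
J → M
M → H
H → F
F → I
I → L
L → G
G → E
E → D
E → C
L → A
A → B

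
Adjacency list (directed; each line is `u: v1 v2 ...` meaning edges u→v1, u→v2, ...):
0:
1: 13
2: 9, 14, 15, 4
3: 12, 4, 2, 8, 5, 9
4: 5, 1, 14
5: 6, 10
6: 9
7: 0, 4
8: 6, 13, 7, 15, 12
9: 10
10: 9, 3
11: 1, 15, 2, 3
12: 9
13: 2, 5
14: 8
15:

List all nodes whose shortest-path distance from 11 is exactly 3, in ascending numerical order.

6, 7, 10

Level 0: 11
Level 1: 1, 2, 3, 15
Level 2: 4, 5, 8, 9, 12, 13, 14
Level 3: 6, 7, 10
Level 4: 0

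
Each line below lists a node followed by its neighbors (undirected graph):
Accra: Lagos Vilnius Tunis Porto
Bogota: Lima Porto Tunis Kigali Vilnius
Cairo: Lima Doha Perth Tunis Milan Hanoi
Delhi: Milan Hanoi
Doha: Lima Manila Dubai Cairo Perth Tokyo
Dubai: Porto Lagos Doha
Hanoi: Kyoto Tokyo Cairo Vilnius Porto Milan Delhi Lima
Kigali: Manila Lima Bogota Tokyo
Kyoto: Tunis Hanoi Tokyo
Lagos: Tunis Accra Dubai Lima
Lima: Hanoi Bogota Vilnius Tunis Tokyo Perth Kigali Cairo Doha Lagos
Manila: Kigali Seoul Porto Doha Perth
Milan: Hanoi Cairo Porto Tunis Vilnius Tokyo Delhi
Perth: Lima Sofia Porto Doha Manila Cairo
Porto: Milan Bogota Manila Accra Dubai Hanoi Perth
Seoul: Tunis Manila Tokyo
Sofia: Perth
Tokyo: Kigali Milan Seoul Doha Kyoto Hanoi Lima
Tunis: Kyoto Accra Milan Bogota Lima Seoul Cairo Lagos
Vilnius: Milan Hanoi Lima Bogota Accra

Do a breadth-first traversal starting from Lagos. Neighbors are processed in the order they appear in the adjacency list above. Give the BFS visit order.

Lagos → Tunis → Accra → Dubai → Lima → Kyoto → Milan → Bogota → Seoul → Cairo → Vilnius → Porto → Doha → Hanoi → Tokyo → Perth → Kigali → Delhi → Manila → Sofia

Visit Lagos; enqueue Tunis, Accra, Dubai, Lima → queue [Tunis, Accra, Dubai, Lima]
Visit Tunis; enqueue Kyoto, Milan, Bogota, Seoul, Cairo → queue [Accra, Dubai, Lima, Kyoto, Milan, Bogota, Seoul, Cairo]
Visit Accra; enqueue Vilnius, Porto → queue [Dubai, Lima, Kyoto, Milan, Bogota, Seoul, Cairo, Vilnius, Porto]
Visit Dubai; enqueue Doha → queue [Lima, Kyoto, Milan, Bogota, Seoul, Cairo, Vilnius, Porto, Doha]
Visit Lima; enqueue Hanoi, Tokyo, Perth, Kigali → queue [Kyoto, Milan, Bogota, Seoul, Cairo, Vilnius, Porto, Doha, Hanoi, Tokyo, Perth, Kigali]
Visit Kyoto → queue [Milan, Bogota, Seoul, Cairo, Vilnius, Porto, Doha, Hanoi, Tokyo, Perth, Kigali]
Visit Milan; enqueue Delhi → queue [Bogota, Seoul, Cairo, Vilnius, Porto, Doha, Hanoi, Tokyo, Perth, Kigali, Delhi]
Visit Bogota → queue [Seoul, Cairo, Vilnius, Porto, Doha, Hanoi, Tokyo, Perth, Kigali, Delhi]
Visit Seoul; enqueue Manila → queue [Cairo, Vilnius, Porto, Doha, Hanoi, Tokyo, Perth, Kigali, Delhi, Manila]
Visit Cairo → queue [Vilnius, Porto, Doha, Hanoi, Tokyo, Perth, Kigali, Delhi, Manila]
Visit Vilnius → queue [Porto, Doha, Hanoi, Tokyo, Perth, Kigali, Delhi, Manila]
Visit Porto → queue [Doha, Hanoi, Tokyo, Perth, Kigali, Delhi, Manila]
Visit Doha → queue [Hanoi, Tokyo, Perth, Kigali, Delhi, Manila]
Visit Hanoi → queue [Tokyo, Perth, Kigali, Delhi, Manila]
Visit Tokyo → queue [Perth, Kigali, Delhi, Manila]
Visit Perth; enqueue Sofia → queue [Kigali, Delhi, Manila, Sofia]
Visit Kigali → queue [Delhi, Manila, Sofia]
Visit Delhi → queue [Manila, Sofia]
Visit Manila → queue [Sofia]
Visit Sofia → queue []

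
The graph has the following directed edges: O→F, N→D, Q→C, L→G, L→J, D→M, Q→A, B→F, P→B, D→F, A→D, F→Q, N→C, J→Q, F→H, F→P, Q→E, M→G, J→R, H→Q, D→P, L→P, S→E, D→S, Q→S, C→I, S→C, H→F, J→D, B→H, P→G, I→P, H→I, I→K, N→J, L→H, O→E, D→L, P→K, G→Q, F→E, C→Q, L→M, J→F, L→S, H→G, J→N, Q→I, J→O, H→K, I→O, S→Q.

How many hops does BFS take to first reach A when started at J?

2

Level 0: J
Level 1: D, F, N, O, Q, R
Level 2: A, C, E, H, I, L, M, P, S
Level 3: B, G, K
A first appears at level 2.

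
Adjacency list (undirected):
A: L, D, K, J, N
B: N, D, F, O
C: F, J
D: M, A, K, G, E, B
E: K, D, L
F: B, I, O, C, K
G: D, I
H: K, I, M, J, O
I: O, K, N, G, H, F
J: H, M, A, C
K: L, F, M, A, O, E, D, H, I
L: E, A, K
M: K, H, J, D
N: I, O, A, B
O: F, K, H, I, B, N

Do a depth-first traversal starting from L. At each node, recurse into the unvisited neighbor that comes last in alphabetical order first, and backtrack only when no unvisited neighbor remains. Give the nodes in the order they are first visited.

Visit L
L → K
K → O
O → N
N → I
I → H
H → M
M → J
J → C
C → F
F → B
B → D
D → G
D → E
D → A

L, K, O, N, I, H, M, J, C, F, B, D, G, E, A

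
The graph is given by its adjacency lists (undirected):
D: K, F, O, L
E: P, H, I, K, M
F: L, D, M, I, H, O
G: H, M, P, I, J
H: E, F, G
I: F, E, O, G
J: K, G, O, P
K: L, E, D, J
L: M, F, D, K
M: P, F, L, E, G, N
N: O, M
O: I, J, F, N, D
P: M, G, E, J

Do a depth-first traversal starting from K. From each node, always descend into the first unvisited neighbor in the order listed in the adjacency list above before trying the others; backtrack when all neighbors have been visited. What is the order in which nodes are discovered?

Visit K
K → L
L → M
M → P
P → G
G → H
H → E
E → I
I → F
F → D
D → O
O → J
O → N

K, L, M, P, G, H, E, I, F, D, O, J, N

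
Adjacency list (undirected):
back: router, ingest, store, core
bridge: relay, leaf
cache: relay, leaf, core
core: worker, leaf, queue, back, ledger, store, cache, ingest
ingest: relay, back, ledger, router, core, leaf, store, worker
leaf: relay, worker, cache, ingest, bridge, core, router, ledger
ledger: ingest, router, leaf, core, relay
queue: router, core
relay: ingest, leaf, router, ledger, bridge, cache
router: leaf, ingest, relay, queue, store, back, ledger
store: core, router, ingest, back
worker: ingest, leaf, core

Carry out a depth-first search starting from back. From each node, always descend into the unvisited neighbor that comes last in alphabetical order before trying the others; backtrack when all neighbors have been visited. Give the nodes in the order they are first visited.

back → store → router → relay → ledger → leaf → worker → ingest → core → queue → cache → bridge

Visit back
back → store
store → router
router → relay
relay → ledger
ledger → leaf
leaf → worker
worker → ingest
ingest → core
core → queue
core → cache
leaf → bridge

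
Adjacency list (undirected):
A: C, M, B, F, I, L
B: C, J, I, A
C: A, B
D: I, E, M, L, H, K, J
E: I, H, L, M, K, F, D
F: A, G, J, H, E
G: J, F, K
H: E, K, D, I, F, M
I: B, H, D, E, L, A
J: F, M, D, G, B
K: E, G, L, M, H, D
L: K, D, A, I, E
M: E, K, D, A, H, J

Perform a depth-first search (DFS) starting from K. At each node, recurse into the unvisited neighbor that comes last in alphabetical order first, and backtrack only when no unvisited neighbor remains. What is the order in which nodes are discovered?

K -> M -> J -> G -> F -> H -> I -> L -> E -> D -> A -> C -> B

Visit K
K → M
M → J
J → G
G → F
F → H
H → I
I → L
L → E
E → D
L → A
A → C
C → B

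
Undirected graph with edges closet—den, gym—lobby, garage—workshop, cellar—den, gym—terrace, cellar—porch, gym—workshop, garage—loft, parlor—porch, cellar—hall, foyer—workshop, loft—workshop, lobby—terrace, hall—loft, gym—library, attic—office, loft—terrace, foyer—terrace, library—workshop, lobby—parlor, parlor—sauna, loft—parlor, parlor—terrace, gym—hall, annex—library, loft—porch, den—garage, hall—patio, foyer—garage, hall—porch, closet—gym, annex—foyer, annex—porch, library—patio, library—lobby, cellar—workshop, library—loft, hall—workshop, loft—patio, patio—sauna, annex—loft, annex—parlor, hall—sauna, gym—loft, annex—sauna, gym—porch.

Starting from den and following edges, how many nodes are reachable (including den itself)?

17

BFS from den visits: den, garage, closet, cellar, workshop, loft, foyer, gym, porch, hall, library, terrace, patio, parlor, annex, lobby, sauna
Reachable nodes: 17 of 19 total.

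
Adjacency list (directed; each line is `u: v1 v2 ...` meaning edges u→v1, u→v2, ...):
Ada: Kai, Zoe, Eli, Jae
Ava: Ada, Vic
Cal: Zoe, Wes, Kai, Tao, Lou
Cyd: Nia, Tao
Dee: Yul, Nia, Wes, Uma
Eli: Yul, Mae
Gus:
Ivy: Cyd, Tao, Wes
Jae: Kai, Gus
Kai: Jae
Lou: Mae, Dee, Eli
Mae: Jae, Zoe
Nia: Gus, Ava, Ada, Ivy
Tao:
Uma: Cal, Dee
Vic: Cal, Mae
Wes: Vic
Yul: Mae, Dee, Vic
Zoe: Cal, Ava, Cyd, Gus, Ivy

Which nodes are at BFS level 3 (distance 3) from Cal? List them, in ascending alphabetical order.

Level 0: Cal
Level 1: Kai, Lou, Tao, Wes, Zoe
Level 2: Ava, Cyd, Dee, Eli, Gus, Ivy, Jae, Mae, Vic
Level 3: Ada, Nia, Uma, Yul

Ada, Nia, Uma, Yul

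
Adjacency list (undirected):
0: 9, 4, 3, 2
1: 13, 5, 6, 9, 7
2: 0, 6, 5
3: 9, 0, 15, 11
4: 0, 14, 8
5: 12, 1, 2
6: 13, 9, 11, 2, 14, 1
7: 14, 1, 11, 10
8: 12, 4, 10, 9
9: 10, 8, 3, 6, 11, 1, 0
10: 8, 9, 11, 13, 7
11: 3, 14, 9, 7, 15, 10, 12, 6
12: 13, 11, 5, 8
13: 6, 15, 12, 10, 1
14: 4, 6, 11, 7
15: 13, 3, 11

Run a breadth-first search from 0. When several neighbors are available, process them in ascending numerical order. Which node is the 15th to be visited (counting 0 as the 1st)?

13

Visit 0; enqueue 2, 3, 4, 9 → queue [2, 3, 4, 9]
Visit 2; enqueue 5, 6 → queue [3, 4, 9, 5, 6]
Visit 3; enqueue 11, 15 → queue [4, 9, 5, 6, 11, 15]
Visit 4; enqueue 8, 14 → queue [9, 5, 6, 11, 15, 8, 14]
Visit 9; enqueue 1, 10 → queue [5, 6, 11, 15, 8, 14, 1, 10]
Visit 5; enqueue 12 → queue [6, 11, 15, 8, 14, 1, 10, 12]
Visit 6; enqueue 13 → queue [11, 15, 8, 14, 1, 10, 12, 13]
Visit 11; enqueue 7 → queue [15, 8, 14, 1, 10, 12, 13, 7]
Visit 15 → queue [8, 14, 1, 10, 12, 13, 7]
Visit 8 → queue [14, 1, 10, 12, 13, 7]
Visit 14 → queue [1, 10, 12, 13, 7]
Visit 1 → queue [10, 12, 13, 7]
Visit 10 → queue [12, 13, 7]
Visit 12 → queue [13, 7]
Visit 13 → queue [7]
Visit 7 → queue []

Visit order: 0, 2, 3, 4, 9, 5, 6, 11, 15, 8, 14, 1, 10, 12, 13, 7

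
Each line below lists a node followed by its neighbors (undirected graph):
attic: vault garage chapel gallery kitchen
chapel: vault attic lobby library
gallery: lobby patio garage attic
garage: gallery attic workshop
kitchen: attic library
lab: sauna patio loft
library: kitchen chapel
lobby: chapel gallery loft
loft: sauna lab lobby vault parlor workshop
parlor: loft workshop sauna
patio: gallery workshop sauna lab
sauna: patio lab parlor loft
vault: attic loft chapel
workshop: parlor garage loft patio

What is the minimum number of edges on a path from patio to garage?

Level 0: patio
Level 1: gallery, lab, sauna, workshop
Level 2: attic, garage, lobby, loft, parlor
Level 3: chapel, kitchen, vault
Level 4: library
garage first appears at level 2.

2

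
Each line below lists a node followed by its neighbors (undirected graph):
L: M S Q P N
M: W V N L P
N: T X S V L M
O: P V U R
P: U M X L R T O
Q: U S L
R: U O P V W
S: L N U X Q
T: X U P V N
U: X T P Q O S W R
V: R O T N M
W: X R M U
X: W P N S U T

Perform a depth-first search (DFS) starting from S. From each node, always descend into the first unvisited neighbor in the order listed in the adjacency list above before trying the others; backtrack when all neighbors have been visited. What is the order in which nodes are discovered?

S, L, M, W, X, P, U, T, V, R, O, N, Q

Visit S
S → L
L → M
M → W
W → X
X → P
P → U
U → T
T → V
V → R
R → O
V → N
U → Q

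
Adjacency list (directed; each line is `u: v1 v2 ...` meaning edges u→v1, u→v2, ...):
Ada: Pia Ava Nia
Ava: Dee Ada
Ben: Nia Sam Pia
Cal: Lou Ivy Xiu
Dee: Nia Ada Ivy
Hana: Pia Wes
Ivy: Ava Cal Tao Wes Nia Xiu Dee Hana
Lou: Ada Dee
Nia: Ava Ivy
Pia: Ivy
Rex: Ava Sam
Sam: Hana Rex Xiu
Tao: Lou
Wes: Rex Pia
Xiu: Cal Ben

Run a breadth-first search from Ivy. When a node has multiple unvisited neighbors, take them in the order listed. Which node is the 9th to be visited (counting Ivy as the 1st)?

Visit Ivy; enqueue Ava, Cal, Tao, Wes, Nia, Xiu, Dee, Hana → queue [Ava, Cal, Tao, Wes, Nia, Xiu, Dee, Hana]
Visit Ava; enqueue Ada → queue [Cal, Tao, Wes, Nia, Xiu, Dee, Hana, Ada]
Visit Cal; enqueue Lou → queue [Tao, Wes, Nia, Xiu, Dee, Hana, Ada, Lou]
Visit Tao → queue [Wes, Nia, Xiu, Dee, Hana, Ada, Lou]
Visit Wes; enqueue Rex, Pia → queue [Nia, Xiu, Dee, Hana, Ada, Lou, Rex, Pia]
Visit Nia → queue [Xiu, Dee, Hana, Ada, Lou, Rex, Pia]
Visit Xiu; enqueue Ben → queue [Dee, Hana, Ada, Lou, Rex, Pia, Ben]
Visit Dee → queue [Hana, Ada, Lou, Rex, Pia, Ben]
Visit Hana → queue [Ada, Lou, Rex, Pia, Ben]
Visit Ada → queue [Lou, Rex, Pia, Ben]
Visit Lou → queue [Rex, Pia, Ben]
Visit Rex; enqueue Sam → queue [Pia, Ben, Sam]
Visit Pia → queue [Ben, Sam]
Visit Ben → queue [Sam]
Visit Sam → queue []

Visit order: Ivy, Ava, Cal, Tao, Wes, Nia, Xiu, Dee, Hana, Ada, Lou, Rex, Pia, Ben, Sam

Hana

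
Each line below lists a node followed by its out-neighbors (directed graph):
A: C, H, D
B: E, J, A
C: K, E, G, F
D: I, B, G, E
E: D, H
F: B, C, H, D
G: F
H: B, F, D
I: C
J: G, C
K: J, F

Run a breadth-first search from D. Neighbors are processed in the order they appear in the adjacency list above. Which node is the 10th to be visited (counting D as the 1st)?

Visit D; enqueue I, B, G, E → queue [I, B, G, E]
Visit I; enqueue C → queue [B, G, E, C]
Visit B; enqueue J, A → queue [G, E, C, J, A]
Visit G; enqueue F → queue [E, C, J, A, F]
Visit E; enqueue H → queue [C, J, A, F, H]
Visit C; enqueue K → queue [J, A, F, H, K]
Visit J → queue [A, F, H, K]
Visit A → queue [F, H, K]
Visit F → queue [H, K]
Visit H → queue [K]
Visit K → queue []

Visit order: D, I, B, G, E, C, J, A, F, H, K

H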